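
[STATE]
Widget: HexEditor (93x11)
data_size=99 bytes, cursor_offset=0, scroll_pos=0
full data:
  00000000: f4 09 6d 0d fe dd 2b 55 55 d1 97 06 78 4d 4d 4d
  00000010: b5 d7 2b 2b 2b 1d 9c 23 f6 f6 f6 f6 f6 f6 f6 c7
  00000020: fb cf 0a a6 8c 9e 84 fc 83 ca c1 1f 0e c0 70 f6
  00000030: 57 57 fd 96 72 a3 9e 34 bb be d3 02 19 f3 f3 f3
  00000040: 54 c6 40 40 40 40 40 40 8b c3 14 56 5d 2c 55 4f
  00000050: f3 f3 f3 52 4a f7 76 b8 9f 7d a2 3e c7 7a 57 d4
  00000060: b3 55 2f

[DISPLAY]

00000000  F4 09 6d 0d fe dd 2b 55  55 d1 97 06 78 4d 4d 4d  |..m...+UU...xMMM|               
00000010  b5 d7 2b 2b 2b 1d 9c 23  f6 f6 f6 f6 f6 f6 f6 c7  |..+++..#........|               
00000020  fb cf 0a a6 8c 9e 84 fc  83 ca c1 1f 0e c0 70 f6  |..............p.|               
00000030  57 57 fd 96 72 a3 9e 34  bb be d3 02 19 f3 f3 f3  |WW..r..4........|               
00000040  54 c6 40 40 40 40 40 40  8b c3 14 56 5d 2c 55 4f  |T.@@@@@@...V],UO|               
00000050  f3 f3 f3 52 4a f7 76 b8  9f 7d a2 3e c7 7a 57 d4  |...RJ.v..}.>.zW.|               
00000060  b3 55 2f                                          |.U/             |               
                                                                                             
                                                                                             
                                                                                             
                                                                                             


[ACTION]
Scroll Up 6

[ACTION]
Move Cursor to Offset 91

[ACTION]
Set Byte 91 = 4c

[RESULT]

00000000  f4 09 6d 0d fe dd 2b 55  55 d1 97 06 78 4d 4d 4d  |..m...+UU...xMMM|               
00000010  b5 d7 2b 2b 2b 1d 9c 23  f6 f6 f6 f6 f6 f6 f6 c7  |..+++..#........|               
00000020  fb cf 0a a6 8c 9e 84 fc  83 ca c1 1f 0e c0 70 f6  |..............p.|               
00000030  57 57 fd 96 72 a3 9e 34  bb be d3 02 19 f3 f3 f3  |WW..r..4........|               
00000040  54 c6 40 40 40 40 40 40  8b c3 14 56 5d 2c 55 4f  |T.@@@@@@...V],UO|               
00000050  f3 f3 f3 52 4a f7 76 b8  9f 7d a2 4C c7 7a 57 d4  |...RJ.v..}.L.zW.|               
00000060  b3 55 2f                                          |.U/             |               
                                                                                             
                                                                                             
                                                                                             
                                                                                             


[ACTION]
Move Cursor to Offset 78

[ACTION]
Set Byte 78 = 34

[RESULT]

00000000  f4 09 6d 0d fe dd 2b 55  55 d1 97 06 78 4d 4d 4d  |..m...+UU...xMMM|               
00000010  b5 d7 2b 2b 2b 1d 9c 23  f6 f6 f6 f6 f6 f6 f6 c7  |..+++..#........|               
00000020  fb cf 0a a6 8c 9e 84 fc  83 ca c1 1f 0e c0 70 f6  |..............p.|               
00000030  57 57 fd 96 72 a3 9e 34  bb be d3 02 19 f3 f3 f3  |WW..r..4........|               
00000040  54 c6 40 40 40 40 40 40  8b c3 14 56 5d 2c 34 4f  |T.@@@@@@...V],4O|               
00000050  f3 f3 f3 52 4a f7 76 b8  9f 7d a2 4c c7 7a 57 d4  |...RJ.v..}.L.zW.|               
00000060  b3 55 2f                                          |.U/             |               
                                                                                             
                                                                                             
                                                                                             
                                                                                             


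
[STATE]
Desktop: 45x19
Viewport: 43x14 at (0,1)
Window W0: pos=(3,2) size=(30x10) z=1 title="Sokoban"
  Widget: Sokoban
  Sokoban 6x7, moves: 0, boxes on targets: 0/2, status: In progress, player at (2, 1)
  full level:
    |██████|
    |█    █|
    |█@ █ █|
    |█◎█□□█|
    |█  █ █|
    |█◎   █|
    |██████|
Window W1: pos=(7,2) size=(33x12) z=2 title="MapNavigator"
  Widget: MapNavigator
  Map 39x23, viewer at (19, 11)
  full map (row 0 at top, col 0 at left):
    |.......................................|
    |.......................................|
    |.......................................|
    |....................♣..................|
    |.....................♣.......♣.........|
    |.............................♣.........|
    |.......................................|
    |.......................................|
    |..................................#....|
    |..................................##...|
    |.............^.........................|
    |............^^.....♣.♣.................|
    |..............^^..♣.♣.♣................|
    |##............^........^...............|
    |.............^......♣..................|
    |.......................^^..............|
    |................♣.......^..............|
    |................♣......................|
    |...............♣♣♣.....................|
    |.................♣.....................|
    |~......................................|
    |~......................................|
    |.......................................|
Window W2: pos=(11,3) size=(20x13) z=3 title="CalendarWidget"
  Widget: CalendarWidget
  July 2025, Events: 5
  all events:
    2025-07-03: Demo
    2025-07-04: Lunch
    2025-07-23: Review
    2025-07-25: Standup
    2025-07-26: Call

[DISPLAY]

                                           
   ┏━━━┏━━━━━━━━━━━━━━━━━━━━━━━━━━━━━━━┓   
   ┃ So┃ Ma┏━━━━━━━━━━━━━━━━━━┓        ┃   
   ┠───┠───┃ CalendarWidget   ┃────────┨   
   ┃███┃...┠──────────────────┨........┃   
   ┃█  ┃...┃    July 2025     ┃.......#┃   
   ┃█@ ┃...┃Mo Tu We Th Fr Sa ┃.......#┃   
   ┃█◎█┃...┃    1  2  3*  4*  ┃........┃   
   ┃█  ┃...┃ 7  8  9 10 11 12 ┃........┃   
   ┃█◎ ┃...┃14 15 16 17 18 19 ┃........┃   
   ┗━━━┃...┃21 22 23* 24 25* 2┃........┃   
       ┃...┃28 29 30 31       ┃........┃   
       ┗━━━┃                  ┃━━━━━━━━┛   
           ┃                  ┃            


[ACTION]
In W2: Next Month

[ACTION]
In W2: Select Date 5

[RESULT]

                                           
   ┏━━━┏━━━━━━━━━━━━━━━━━━━━━━━━━━━━━━━┓   
   ┃ So┃ Ma┏━━━━━━━━━━━━━━━━━━┓        ┃   
   ┠───┠───┃ CalendarWidget   ┃────────┨   
   ┃███┃...┠──────────────────┨........┃   
   ┃█  ┃...┃   August 2025    ┃.......#┃   
   ┃█@ ┃...┃Mo Tu We Th Fr Sa ┃.......#┃   
   ┃█◎█┃...┃             1  2 ┃........┃   
   ┃█  ┃...┃ 4 [ 5]  6  7  8  ┃........┃   
   ┃█◎ ┃...┃11 12 13 14 15 16 ┃........┃   
   ┗━━━┃...┃18 19 20 21 22 23 ┃........┃   
       ┃...┃25 26 27 28 29 30 ┃........┃   
       ┗━━━┃                  ┃━━━━━━━━┛   
           ┃                  ┃            


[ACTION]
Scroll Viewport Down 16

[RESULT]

   ┃███┃...┠──────────────────┨........┃   
   ┃█  ┃...┃   August 2025    ┃.......#┃   
   ┃█@ ┃...┃Mo Tu We Th Fr Sa ┃.......#┃   
   ┃█◎█┃...┃             1  2 ┃........┃   
   ┃█  ┃...┃ 4 [ 5]  6  7  8  ┃........┃   
   ┃█◎ ┃...┃11 12 13 14 15 16 ┃........┃   
   ┗━━━┃...┃18 19 20 21 22 23 ┃........┃   
       ┃...┃25 26 27 28 29 30 ┃........┃   
       ┗━━━┃                  ┃━━━━━━━━┛   
           ┃                  ┃            
           ┗━━━━━━━━━━━━━━━━━━┛            
                                           
                                           
                                           


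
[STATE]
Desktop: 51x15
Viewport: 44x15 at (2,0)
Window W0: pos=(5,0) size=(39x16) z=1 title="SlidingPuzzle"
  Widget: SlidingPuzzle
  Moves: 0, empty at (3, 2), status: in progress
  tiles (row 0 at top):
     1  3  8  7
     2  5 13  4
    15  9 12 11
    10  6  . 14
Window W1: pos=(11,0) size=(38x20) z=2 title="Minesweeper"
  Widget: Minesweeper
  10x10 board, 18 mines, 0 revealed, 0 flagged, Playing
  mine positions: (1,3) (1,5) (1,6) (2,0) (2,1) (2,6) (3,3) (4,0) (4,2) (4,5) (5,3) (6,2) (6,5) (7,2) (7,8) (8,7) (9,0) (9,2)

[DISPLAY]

   ┏━━━━━┏━━━━━━━━━━━━━━━━━━━━━━━━━━━━━━━━━━
   ┃ Slid┃ Minesweeper                      
   ┠─────┠──────────────────────────────────
   ┃┌────┃■■■■■■■■■■                        
   ┃│  1 ┃■■■■■■■■■■                        
   ┃├────┃■■■■■■■■■■                        
   ┃│  2 ┃■■■■■■■■■■                        
   ┃├────┃■■■■■■■■■■                        
   ┃│ 15 ┃■■■■■■■■■■                        
   ┃├────┃■■■■■■■■■■                        
   ┃│ 10 ┃■■■■■■■■■■                        
   ┃└────┃■■■■■■■■■■                        
   ┃Moves┃■■■■■■■■■■                        
   ┃     ┃                                  
   ┃     ┃                                  


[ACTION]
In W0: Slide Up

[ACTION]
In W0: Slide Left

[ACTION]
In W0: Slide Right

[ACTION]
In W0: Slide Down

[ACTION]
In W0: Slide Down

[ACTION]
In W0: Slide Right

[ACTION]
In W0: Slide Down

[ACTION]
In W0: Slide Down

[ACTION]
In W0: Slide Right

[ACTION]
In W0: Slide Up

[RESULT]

   ┏━━━━━┏━━━━━━━━━━━━━━━━━━━━━━━━━━━━━━━━━━
   ┃ Slid┃ Minesweeper                      
   ┠─────┠──────────────────────────────────
   ┃┌────┃■■■■■■■■■■                        
   ┃│  2 ┃■■■■■■■■■■                        
   ┃├────┃■■■■■■■■■■                        
   ┃│    ┃■■■■■■■■■■                        
   ┃├────┃■■■■■■■■■■                        
   ┃│ 15 ┃■■■■■■■■■■                        
   ┃├────┃■■■■■■■■■■                        
   ┃│ 10 ┃■■■■■■■■■■                        
   ┃└────┃■■■■■■■■■■                        
   ┃Moves┃■■■■■■■■■■                        
   ┃     ┃                                  
   ┃     ┃                                  


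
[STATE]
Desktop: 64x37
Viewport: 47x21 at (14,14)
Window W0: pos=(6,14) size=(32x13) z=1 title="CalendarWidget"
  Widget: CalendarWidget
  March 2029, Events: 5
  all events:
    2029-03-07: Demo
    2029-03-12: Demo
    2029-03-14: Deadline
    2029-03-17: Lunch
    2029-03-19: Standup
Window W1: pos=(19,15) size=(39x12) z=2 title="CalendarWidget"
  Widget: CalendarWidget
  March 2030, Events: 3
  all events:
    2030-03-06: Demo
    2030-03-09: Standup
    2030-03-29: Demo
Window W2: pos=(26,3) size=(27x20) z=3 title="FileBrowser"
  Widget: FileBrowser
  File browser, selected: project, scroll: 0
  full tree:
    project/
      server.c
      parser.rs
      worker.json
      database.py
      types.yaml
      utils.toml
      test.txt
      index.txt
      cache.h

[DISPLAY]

━━━━━━━━━━━━┃    index.txt            ┃        
arWid┏━━━━━━┃    cache.h              ┃━━━━┓   
─────┃ Calen┃                         ┃    ┃   
   Ma┠──────┃                         ┃────┨   
e Th ┃      ┃                         ┃    ┃   
   1 ┃Mo Tu ┃                         ┃    ┃   
7*  8┃      ┃                         ┃    ┃   
14* 1┃ 4  5 ┃                         ┃    ┃   
21 22┃11 12 ┗━━━━━━━━━━━━━━━━━━━━━━━━━┛    ┃   
8 29 ┃18 19 20 21 22 23 24                 ┃   
     ┃25 26 27 28 29* 30 31                ┃   
     ┃                                     ┃   
━━━━━┗━━━━━━━━━━━━━━━━━━━━━━━━━━━━━━━━━━━━━┛   
                                               
                                               
                                               
                                               
                                               
                                               
                                               
                                               


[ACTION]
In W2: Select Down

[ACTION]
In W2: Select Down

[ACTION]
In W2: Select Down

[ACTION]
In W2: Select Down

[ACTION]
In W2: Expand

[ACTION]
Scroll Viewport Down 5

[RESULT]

─────┃ Calen┃                         ┃    ┃   
   Ma┠──────┃                         ┃────┨   
e Th ┃      ┃                         ┃    ┃   
   1 ┃Mo Tu ┃                         ┃    ┃   
7*  8┃      ┃                         ┃    ┃   
14* 1┃ 4  5 ┃                         ┃    ┃   
21 22┃11 12 ┗━━━━━━━━━━━━━━━━━━━━━━━━━┛    ┃   
8 29 ┃18 19 20 21 22 23 24                 ┃   
     ┃25 26 27 28 29* 30 31                ┃   
     ┃                                     ┃   
━━━━━┗━━━━━━━━━━━━━━━━━━━━━━━━━━━━━━━━━━━━━┛   
                                               
                                               
                                               
                                               
                                               
                                               
                                               
                                               
                                               
                                               


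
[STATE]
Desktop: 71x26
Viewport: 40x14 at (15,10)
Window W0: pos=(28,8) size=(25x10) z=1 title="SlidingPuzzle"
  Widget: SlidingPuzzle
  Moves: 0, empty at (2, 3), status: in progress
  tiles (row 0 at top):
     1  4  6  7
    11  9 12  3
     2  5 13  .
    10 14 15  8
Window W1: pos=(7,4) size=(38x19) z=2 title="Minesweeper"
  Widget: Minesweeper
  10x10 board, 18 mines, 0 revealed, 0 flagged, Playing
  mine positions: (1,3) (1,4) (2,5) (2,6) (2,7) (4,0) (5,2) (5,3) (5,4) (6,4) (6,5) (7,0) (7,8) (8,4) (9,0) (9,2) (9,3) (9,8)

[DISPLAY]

■■■                          ┃───────┨  
■■■                          ┃────┐  ┃  
■■■                          ┃  7 │  ┃  
■■■                          ┃────┤  ┃  
■■■                          ┃  3 │  ┃  
■■■                          ┃────┤  ┃  
■■■                          ┃    │  ┃  
                             ┃━━━━━━━┛  
                             ┃          
                             ┃          
                             ┃          
                             ┃          
━━━━━━━━━━━━━━━━━━━━━━━━━━━━━┛          
                                        


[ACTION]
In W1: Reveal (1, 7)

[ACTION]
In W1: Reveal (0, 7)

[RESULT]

21                           ┃───────┨  
                             ┃────┐  ┃  
                             ┃  7 │  ┃  
111                          ┃────┤  ┃  
■■■                          ┃  3 │  ┃  
■■■                          ┃────┤  ┃  
■■■                          ┃    │  ┃  
                             ┃━━━━━━━┛  
                             ┃          
                             ┃          
                             ┃          
                             ┃          
━━━━━━━━━━━━━━━━━━━━━━━━━━━━━┛          
                                        


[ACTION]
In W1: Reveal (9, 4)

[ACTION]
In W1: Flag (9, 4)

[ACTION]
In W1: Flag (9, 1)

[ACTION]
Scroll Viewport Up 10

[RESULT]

                                        
                                        
                                        
                                        
━━━━━━━━━━━━━━━━━━━━━━━━━━━━━┓          
eeper                        ┃          
─────────────────────────────┨          
                             ┃          
21                           ┃━━━━━━━┓  
■1                           ┃       ┃  
21                           ┃───────┨  
                             ┃────┐  ┃  
                             ┃  7 │  ┃  
111                          ┃────┤  ┃  


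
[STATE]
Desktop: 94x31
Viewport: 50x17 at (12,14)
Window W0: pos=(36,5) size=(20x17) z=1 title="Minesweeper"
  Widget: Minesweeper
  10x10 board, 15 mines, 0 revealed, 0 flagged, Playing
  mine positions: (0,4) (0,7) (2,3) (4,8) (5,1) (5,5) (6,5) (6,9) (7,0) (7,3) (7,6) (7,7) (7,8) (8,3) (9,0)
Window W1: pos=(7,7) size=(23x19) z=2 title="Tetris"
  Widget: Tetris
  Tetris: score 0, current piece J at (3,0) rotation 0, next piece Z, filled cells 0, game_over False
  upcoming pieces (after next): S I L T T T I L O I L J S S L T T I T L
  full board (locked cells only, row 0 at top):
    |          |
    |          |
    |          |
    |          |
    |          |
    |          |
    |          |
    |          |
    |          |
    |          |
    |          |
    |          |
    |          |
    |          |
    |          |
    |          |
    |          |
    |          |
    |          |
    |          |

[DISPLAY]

      │          ┃      ┃■■■■■■■■■■        ┃      
      │          ┃      ┃■■■■■■■■■■        ┃      
      │Score:    ┃      ┃■■■■■■■■■■        ┃      
      │0         ┃      ┃■■■■■■■■■■        ┃      
      │          ┃      ┃                  ┃      
      │          ┃      ┃                  ┃      
      │          ┃      ┃                  ┃      
      │          ┃      ┗━━━━━━━━━━━━━━━━━━┛      
      │          ┃                                
      │          ┃                                
      │          ┃                                
━━━━━━━━━━━━━━━━━┛                                
                                                  
                                                  
                                                  
                                                  
                                                  


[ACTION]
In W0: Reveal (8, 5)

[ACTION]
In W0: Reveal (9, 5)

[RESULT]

      │          ┃      ┃■■■■■■■■■■        ┃      
      │          ┃      ┃■■■■■■■■■■        ┃      
      │Score:    ┃      ┃■■■■212321        ┃      
      │0         ┃      ┃■■■■1             ┃      
      │          ┃      ┃                  ┃      
      │          ┃      ┃                  ┃      
      │          ┃      ┃                  ┃      
      │          ┃      ┗━━━━━━━━━━━━━━━━━━┛      
      │          ┃                                
      │          ┃                                
      │          ┃                                
━━━━━━━━━━━━━━━━━┛                                
                                                  
                                                  
                                                  
                                                  
                                                  


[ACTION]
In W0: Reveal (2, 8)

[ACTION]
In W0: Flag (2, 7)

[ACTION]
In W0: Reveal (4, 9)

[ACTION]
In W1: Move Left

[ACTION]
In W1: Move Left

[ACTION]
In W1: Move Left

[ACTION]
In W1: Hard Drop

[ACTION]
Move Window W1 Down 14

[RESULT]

─────────────────┨      ┃■■■■■■■■■■        ┃      
      │Next:     ┃      ┃■■■■■■■■■■        ┃      
      │ ░░       ┃      ┃■■■■212321        ┃      
      │░░        ┃      ┃■■■■1             ┃      
      │          ┃      ┃                  ┃      
      │          ┃      ┃                  ┃      
      │          ┃      ┃                  ┃      
      │Score:    ┃      ┗━━━━━━━━━━━━━━━━━━┛      
      │0         ┃                                
      │          ┃                                
      │          ┃                                
      │          ┃                                
      │          ┃                                
      │          ┃                                
      │          ┃                                
      │          ┃                                
━━━━━━━━━━━━━━━━━┛                                


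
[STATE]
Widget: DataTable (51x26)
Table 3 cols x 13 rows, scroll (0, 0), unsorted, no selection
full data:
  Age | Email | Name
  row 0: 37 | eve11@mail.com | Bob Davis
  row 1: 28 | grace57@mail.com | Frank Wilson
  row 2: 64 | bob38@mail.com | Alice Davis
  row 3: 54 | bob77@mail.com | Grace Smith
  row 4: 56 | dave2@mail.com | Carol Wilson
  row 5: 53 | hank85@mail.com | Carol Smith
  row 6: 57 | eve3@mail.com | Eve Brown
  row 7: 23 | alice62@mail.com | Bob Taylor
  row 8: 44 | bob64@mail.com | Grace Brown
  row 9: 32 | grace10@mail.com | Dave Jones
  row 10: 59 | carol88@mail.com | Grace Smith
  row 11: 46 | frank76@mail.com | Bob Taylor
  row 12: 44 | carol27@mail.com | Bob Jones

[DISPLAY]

Age│Email           │Name                          
───┼────────────────┼────────────                  
37 │eve11@mail.com  │Bob Davis                     
28 │grace57@mail.com│Frank Wilson                  
64 │bob38@mail.com  │Alice Davis                   
54 │bob77@mail.com  │Grace Smith                   
56 │dave2@mail.com  │Carol Wilson                  
53 │hank85@mail.com │Carol Smith                   
57 │eve3@mail.com   │Eve Brown                     
23 │alice62@mail.com│Bob Taylor                    
44 │bob64@mail.com  │Grace Brown                   
32 │grace10@mail.com│Dave Jones                    
59 │carol88@mail.com│Grace Smith                   
46 │frank76@mail.com│Bob Taylor                    
44 │carol27@mail.com│Bob Jones                     
                                                   
                                                   
                                                   
                                                   
                                                   
                                                   
                                                   
                                                   
                                                   
                                                   
                                                   


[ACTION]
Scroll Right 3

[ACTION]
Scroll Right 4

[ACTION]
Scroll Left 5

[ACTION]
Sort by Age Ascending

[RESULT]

Ag▲│Email           │Name                          
───┼────────────────┼────────────                  
23 │alice62@mail.com│Bob Taylor                    
28 │grace57@mail.com│Frank Wilson                  
32 │grace10@mail.com│Dave Jones                    
37 │eve11@mail.com  │Bob Davis                     
44 │bob64@mail.com  │Grace Brown                   
44 │carol27@mail.com│Bob Jones                     
46 │frank76@mail.com│Bob Taylor                    
53 │hank85@mail.com │Carol Smith                   
54 │bob77@mail.com  │Grace Smith                   
56 │dave2@mail.com  │Carol Wilson                  
57 │eve3@mail.com   │Eve Brown                     
59 │carol88@mail.com│Grace Smith                   
64 │bob38@mail.com  │Alice Davis                   
                                                   
                                                   
                                                   
                                                   
                                                   
                                                   
                                                   
                                                   
                                                   
                                                   
                                                   


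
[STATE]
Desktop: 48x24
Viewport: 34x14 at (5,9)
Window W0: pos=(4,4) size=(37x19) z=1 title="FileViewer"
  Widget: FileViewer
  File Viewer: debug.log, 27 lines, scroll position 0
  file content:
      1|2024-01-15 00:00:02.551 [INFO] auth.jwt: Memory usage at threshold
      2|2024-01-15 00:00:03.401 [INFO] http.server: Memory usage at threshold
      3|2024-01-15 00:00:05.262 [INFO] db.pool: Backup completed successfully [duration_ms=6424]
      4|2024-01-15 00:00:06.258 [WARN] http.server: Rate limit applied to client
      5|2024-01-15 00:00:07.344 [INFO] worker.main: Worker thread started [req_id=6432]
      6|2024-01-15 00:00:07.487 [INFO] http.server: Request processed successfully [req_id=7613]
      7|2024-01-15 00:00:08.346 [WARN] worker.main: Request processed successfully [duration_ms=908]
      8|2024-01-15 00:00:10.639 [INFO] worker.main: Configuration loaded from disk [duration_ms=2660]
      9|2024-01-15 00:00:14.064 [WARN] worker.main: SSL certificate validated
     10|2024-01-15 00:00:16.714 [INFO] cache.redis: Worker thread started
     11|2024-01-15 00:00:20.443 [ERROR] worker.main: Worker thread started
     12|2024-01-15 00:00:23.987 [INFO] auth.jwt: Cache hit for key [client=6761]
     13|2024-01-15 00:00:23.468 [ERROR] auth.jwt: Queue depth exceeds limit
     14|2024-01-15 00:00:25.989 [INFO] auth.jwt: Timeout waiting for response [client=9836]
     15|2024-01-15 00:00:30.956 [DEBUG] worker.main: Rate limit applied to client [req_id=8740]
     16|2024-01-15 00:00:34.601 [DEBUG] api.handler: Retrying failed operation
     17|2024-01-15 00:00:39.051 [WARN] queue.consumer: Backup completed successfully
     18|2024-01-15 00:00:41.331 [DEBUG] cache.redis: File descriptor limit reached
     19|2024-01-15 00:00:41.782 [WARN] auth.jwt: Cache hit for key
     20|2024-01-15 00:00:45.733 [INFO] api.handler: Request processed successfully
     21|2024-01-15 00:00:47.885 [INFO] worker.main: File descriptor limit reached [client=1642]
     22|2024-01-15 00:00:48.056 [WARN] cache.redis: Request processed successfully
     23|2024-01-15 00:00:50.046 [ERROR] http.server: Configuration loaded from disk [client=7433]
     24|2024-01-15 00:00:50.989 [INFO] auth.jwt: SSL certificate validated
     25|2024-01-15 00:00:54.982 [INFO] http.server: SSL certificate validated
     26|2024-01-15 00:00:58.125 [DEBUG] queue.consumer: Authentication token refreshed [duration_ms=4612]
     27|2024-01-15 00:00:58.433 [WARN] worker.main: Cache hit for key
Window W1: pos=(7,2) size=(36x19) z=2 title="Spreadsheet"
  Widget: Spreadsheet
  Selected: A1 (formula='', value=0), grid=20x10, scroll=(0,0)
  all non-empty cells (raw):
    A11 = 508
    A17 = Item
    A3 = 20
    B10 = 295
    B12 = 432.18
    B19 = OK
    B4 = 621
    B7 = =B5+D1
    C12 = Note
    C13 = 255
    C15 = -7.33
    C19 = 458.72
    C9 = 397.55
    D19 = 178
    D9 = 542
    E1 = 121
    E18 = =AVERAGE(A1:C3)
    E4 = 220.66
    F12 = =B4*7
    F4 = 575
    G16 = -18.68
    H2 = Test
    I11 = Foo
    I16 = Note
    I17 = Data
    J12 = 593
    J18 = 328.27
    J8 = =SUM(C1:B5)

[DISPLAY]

20┃  2        0       0       0   
20┃  3       20       0       0   
20┃  4        0     621       0   
20┃  5        0       0       0   
20┃  6        0       0       0   
20┃  7        0       0       0   
20┃  8        0       0       0   
20┃  9        0       0  397.55   
20┃ 10        0     295       0   
20┃ 11      508       0       0   
20┃ 12        0  432.18Note       
20┗━━━━━━━━━━━━━━━━━━━━━━━━━━━━━━━
2024-01-15 00:00:30.956 [DEBUG] wo
━━━━━━━━━━━━━━━━━━━━━━━━━━━━━━━━━━


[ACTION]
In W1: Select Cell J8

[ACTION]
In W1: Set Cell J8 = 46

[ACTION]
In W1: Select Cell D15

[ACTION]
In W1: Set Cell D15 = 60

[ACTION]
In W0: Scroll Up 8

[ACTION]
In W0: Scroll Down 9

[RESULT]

20┃  2        0       0       0   
20┃  3       20       0       0   
20┃  4        0     621       0   
20┃  5        0       0       0   
20┃  6        0       0       0   
20┃  7        0       0       0   
20┃  8        0       0       0   
20┃  9        0       0  397.55   
20┃ 10        0     295       0   
20┃ 11      508       0       0   
20┃ 12        0  432.18Note       
20┗━━━━━━━━━━━━━━━━━━━━━━━━━━━━━━━
2024-01-15 00:00:50.989 [INFO] aut
━━━━━━━━━━━━━━━━━━━━━━━━━━━━━━━━━━


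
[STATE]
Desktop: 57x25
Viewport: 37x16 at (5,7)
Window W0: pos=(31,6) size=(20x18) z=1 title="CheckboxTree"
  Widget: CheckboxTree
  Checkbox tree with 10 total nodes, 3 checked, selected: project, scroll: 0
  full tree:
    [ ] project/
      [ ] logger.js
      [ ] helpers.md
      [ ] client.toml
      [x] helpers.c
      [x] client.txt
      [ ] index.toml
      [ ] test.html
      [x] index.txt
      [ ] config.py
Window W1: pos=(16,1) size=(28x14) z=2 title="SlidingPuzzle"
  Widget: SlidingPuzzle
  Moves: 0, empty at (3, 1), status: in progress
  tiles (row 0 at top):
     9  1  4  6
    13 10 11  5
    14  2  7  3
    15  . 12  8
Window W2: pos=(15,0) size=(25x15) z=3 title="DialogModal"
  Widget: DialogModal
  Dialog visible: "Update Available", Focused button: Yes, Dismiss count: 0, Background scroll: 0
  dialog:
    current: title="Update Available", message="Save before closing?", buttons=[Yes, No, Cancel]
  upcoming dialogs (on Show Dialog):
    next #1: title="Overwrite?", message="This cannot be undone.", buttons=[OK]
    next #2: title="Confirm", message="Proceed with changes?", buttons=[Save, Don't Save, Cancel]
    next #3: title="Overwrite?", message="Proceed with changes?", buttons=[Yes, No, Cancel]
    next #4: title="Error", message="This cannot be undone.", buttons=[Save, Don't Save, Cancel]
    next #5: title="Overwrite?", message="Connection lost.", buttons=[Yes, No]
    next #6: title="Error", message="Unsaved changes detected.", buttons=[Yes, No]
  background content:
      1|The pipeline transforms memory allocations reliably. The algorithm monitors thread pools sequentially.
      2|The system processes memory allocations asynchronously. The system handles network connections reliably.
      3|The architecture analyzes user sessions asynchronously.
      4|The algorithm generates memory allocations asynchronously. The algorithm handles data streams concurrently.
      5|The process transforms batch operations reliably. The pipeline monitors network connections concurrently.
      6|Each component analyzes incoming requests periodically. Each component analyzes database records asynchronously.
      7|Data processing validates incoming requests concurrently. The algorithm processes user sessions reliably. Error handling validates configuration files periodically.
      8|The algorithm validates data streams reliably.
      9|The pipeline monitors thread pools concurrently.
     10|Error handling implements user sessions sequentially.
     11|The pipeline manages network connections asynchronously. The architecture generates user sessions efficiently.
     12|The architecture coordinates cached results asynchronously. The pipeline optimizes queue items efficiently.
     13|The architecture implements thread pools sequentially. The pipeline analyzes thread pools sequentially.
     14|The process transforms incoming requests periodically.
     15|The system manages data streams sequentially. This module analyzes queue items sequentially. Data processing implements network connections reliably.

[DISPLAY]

          ┃Th│ Update Available│s ┃  
          ┃Ea│Save before closi│es┃  
          ┃Da│[Yes]  No   Cance│at┃  
          ┃Th└─────────────────┘es┃  
          ┃The pipeline monitors t┃  
          ┃Error handling implemen┃  
          ┃The pipeline manages ne┃  
          ┗━━━━━━━━━━━━━━━━━━━━━━━┛━━
                          ┃   [ ] ind
                          ┃   [ ] tes
                          ┃   [x] ind
                          ┃   [ ] con
                          ┃          
                          ┃          
                          ┃          
                          ┃          


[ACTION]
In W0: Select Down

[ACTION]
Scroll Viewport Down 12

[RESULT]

          ┃Da│[Yes]  No   Cance│at┃  
          ┃Th└─────────────────┘es┃  
          ┃The pipeline monitors t┃  
          ┃Error handling implemen┃  
          ┃The pipeline manages ne┃  
          ┗━━━━━━━━━━━━━━━━━━━━━━━┛━━
                          ┃   [ ] ind
                          ┃   [ ] tes
                          ┃   [x] ind
                          ┃   [ ] con
                          ┃          
                          ┃          
                          ┃          
                          ┃          
                          ┗━━━━━━━━━━
                                     


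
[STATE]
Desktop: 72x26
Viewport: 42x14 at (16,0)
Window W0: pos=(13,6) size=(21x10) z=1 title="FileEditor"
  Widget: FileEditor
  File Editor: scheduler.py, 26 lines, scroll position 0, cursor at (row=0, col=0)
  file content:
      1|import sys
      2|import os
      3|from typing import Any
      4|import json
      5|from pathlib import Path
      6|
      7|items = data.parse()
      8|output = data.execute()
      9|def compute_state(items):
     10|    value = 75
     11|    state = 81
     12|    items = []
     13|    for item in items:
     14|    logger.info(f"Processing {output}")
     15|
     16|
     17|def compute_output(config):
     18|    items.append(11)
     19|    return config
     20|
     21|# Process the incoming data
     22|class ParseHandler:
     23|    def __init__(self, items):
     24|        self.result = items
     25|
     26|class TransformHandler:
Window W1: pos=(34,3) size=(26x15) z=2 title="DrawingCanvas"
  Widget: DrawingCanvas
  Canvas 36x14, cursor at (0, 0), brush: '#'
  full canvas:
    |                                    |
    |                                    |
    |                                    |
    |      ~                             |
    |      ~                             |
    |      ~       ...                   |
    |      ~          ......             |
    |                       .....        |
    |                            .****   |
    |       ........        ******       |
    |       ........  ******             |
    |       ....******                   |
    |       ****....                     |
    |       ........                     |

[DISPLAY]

                                          
                                          
                                          
                  ┏━━━━━━━━━━━━━━━━━━━━━━━
                  ┃ DrawingCanvas         
                  ┠───────────────────────
━━━━━━━━━━━━━━━━━┓┃+                      
ileEditor        ┃┃                       
─────────────────┨┃                       
port sys        ▲┃┃      ~                
port os         █┃┃      ~                
om typing import░┃┃      ~       ...      
port json       ░┃┃      ~          ......
om pathlib impor░┃┃                       


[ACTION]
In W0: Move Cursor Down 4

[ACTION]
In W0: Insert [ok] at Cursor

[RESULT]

                                          
                                          
                                          
                  ┏━━━━━━━━━━━━━━━━━━━━━━━
                  ┃ DrawingCanvas         
                  ┠───────────────────────
━━━━━━━━━━━━━━━━━┓┃+                      
ileEditor        ┃┃                       
─────────────────┨┃                       
port sys        ▲┃┃      ~                
port os         █┃┃      ~                
om typing import░┃┃      ~       ...      
port json       ░┃┃      ~          ......
█rom pathlib imp░┃┃                       


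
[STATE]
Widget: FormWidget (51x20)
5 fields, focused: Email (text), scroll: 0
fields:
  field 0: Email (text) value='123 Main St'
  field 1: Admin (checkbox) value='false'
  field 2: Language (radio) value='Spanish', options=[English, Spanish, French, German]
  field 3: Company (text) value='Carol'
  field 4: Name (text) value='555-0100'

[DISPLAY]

> Email:      [123 Main St                        ]
  Admin:      [ ]                                  
  Language:   ( ) English  (●) Spanish  ( ) French 
  Company:    [Carol                              ]
  Name:       [555-0100                           ]
                                                   
                                                   
                                                   
                                                   
                                                   
                                                   
                                                   
                                                   
                                                   
                                                   
                                                   
                                                   
                                                   
                                                   
                                                   


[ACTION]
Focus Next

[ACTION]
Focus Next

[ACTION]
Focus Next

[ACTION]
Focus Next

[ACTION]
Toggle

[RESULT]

  Email:      [123 Main St                        ]
  Admin:      [ ]                                  
  Language:   ( ) English  (●) Spanish  ( ) French 
  Company:    [Carol                              ]
> Name:       [555-0100                           ]
                                                   
                                                   
                                                   
                                                   
                                                   
                                                   
                                                   
                                                   
                                                   
                                                   
                                                   
                                                   
                                                   
                                                   
                                                   
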